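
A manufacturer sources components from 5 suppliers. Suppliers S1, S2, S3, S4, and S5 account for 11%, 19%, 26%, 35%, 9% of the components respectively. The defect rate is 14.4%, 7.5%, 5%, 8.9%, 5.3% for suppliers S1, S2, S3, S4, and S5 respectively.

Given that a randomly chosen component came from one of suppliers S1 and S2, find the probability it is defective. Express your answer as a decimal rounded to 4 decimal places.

P(D|S) ≈ 0.1003

Let S = {S1, S2}.
P(S) = 0.11 + 0.19 = 0.3.
P(D ∩ S) = 0.144·0.11 + 0.075·0.19 = 0.01584 + 0.01425 = 0.03009.
P(D | S) = 0.03009 / 0.3 = 0.100300…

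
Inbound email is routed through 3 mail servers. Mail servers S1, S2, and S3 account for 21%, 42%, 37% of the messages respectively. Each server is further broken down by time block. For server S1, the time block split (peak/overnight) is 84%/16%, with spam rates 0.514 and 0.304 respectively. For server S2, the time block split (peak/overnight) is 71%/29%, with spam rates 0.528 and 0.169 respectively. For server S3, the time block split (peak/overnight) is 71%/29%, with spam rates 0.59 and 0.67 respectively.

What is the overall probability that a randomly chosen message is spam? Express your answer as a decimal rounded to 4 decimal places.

P(S|S1) = 0.84·0.514 + 0.16·0.304 = 0.43176 + 0.04864 = 0.4804
P(S|S2) = 0.71·0.528 + 0.29·0.169 = 0.37488 + 0.04901 = 0.42389
P(S|S3) = 0.71·0.59 + 0.29·0.67 = 0.4189 + 0.1943 = 0.6132
Then overall,
P(S) = 0.21·0.4804 + 0.42·0.42389 + 0.37·0.6132
      = 0.100884 + 0.1780338 + 0.226884 = 0.5058018

P(S) ≈ 0.5058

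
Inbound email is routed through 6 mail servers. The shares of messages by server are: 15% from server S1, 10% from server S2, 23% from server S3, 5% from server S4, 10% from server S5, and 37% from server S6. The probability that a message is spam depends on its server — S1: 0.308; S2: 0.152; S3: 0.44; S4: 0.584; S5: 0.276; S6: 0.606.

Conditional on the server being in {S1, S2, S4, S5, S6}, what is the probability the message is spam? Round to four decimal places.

P(S|J) ≈ 0.4447

Let J = {S1, S2, S4, S5, S6}.
P(J) = 0.15 + 0.1 + 0.05 + 0.1 + 0.37 = 0.77.
P(S ∩ J) = 0.308·0.15 + 0.152·0.1 + 0.584·0.05 + 0.276·0.1 + 0.606·0.37 = 0.0462 + 0.0152 + 0.0292 + 0.0276 + 0.22422 = 0.34242.
P(S | J) = 0.34242 / 0.77 = 0.444701…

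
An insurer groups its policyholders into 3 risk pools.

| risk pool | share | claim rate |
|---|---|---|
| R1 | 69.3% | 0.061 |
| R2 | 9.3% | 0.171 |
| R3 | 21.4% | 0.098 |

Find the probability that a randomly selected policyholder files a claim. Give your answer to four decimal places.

Summing over the partition,
P(C) = P(C|R1)·P(R1) + P(C|R2)·P(R2) + P(C|R3)·P(R3)
      = 0.061·0.693 + 0.171·0.093 + 0.098·0.214
      = 0.042273 + 0.015903 + 0.020972 = 0.079148

P(C) ≈ 0.0791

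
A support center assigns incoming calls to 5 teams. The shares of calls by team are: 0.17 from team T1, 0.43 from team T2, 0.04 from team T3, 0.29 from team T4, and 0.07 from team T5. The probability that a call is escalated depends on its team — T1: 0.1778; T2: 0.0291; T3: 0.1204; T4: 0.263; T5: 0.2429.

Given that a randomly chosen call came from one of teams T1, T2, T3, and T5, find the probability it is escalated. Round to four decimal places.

0.0909

Let S = {T1, T2, T3, T5}.
P(S) = 0.17 + 0.43 + 0.04 + 0.07 = 0.71.
P(E ∩ S) = 0.1778·0.17 + 0.0291·0.43 + 0.1204·0.04 + 0.2429·0.07 = 0.030226 + 0.012513 + 0.004816 + 0.017003 = 0.064558.
P(E | S) = 0.064558 / 0.71 = 0.090927…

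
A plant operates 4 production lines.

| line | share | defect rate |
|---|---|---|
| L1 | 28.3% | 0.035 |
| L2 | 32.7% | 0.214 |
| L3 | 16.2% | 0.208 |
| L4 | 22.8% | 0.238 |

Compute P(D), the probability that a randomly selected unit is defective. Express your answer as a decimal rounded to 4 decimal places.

Summing over the partition,
P(D) = P(D|L1)·P(L1) + P(D|L2)·P(L2) + P(D|L3)·P(L3) + P(D|L4)·P(L4)
      = 0.035·0.283 + 0.214·0.327 + 0.208·0.162 + 0.238·0.228
      = 0.009905 + 0.069978 + 0.033696 + 0.054264 = 0.167843

P(D) ≈ 0.1678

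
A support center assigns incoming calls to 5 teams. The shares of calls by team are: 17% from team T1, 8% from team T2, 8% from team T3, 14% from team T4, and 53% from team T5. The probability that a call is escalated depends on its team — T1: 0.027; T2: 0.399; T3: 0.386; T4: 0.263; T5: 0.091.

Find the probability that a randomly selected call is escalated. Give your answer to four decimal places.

P(E) ≈ 0.1524

P(E) = P(E|T1)·P(T1) + P(E|T2)·P(T2) + P(E|T3)·P(T3) + P(E|T4)·P(T4) + P(E|T5)·P(T5)
      = 0.027·0.17 + 0.399·0.08 + 0.386·0.08 + 0.263·0.14 + 0.091·0.53
      = 0.00459 + 0.03192 + 0.03088 + 0.03682 + 0.04823 = 0.15244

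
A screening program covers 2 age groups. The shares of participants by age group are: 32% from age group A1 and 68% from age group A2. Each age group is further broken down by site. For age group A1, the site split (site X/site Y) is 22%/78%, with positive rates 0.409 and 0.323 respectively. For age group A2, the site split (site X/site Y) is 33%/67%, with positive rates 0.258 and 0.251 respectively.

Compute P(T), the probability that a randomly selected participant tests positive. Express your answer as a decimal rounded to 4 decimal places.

P(T|A1) = 0.22·0.409 + 0.78·0.323 = 0.08998 + 0.25194 = 0.34192
P(T|A2) = 0.33·0.258 + 0.67·0.251 = 0.08514 + 0.16817 = 0.25331
By total probability over the outer partition,
P(T) = 0.32·0.34192 + 0.68·0.25331
      = 0.1094144 + 0.1722508 = 0.2816652

0.2817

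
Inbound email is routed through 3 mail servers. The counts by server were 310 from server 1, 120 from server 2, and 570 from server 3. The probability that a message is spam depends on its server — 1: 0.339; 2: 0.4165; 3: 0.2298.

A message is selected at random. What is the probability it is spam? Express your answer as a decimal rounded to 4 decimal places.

Total: 310 + 120 + 570 = 1000.
P(1) = 310/1000 = 0.31. P(2) = 120/1000 = 0.12. P(3) = 570/1000 = 0.57.
P(S) = P(S|1)·P(1) + P(S|2)·P(2) + P(S|3)·P(3)
      = 0.339·0.31 + 0.4165·0.12 + 0.2298·0.57
      = 0.10509 + 0.04998 + 0.130986 = 0.286056

0.2861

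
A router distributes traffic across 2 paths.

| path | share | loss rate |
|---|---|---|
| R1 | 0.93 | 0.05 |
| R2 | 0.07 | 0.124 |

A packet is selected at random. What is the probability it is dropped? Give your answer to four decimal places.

Using total probability over the partition,
P(L) = P(L|R1)·P(R1) + P(L|R2)·P(R2)
      = 0.05·0.93 + 0.124·0.07
      = 0.0465 + 0.00868 = 0.05518

0.0552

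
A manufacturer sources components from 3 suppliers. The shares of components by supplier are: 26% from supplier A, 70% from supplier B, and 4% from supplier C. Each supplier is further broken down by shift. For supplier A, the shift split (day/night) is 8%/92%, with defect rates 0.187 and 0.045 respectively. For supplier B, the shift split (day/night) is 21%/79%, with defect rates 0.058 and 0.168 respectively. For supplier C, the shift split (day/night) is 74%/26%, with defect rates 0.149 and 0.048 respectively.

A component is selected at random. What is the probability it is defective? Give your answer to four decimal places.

0.1210

P(D|A) = 0.08·0.187 + 0.92·0.045 = 0.01496 + 0.0414 = 0.05636
P(D|B) = 0.21·0.058 + 0.79·0.168 = 0.01218 + 0.13272 = 0.1449
P(D|C) = 0.74·0.149 + 0.26·0.048 = 0.11026 + 0.01248 = 0.12274
By total probability over the outer partition,
P(D) = 0.26·0.05636 + 0.7·0.1449 + 0.04·0.12274
      = 0.0146536 + 0.10143 + 0.0049096 = 0.1209932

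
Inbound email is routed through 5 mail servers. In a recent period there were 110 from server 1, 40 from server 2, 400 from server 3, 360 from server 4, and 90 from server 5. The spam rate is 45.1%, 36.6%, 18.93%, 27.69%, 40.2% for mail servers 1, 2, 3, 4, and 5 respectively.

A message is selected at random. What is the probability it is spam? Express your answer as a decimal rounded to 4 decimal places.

Total: 110 + 40 + 400 + 360 + 90 = 1000.
P(1) = 110/1000 = 0.11. P(2) = 40/1000 = 0.04. P(3) = 400/1000 = 0.4. P(4) = 360/1000 = 0.36. P(5) = 90/1000 = 0.09.
By the law of total probability,
P(S) = P(S|1)·P(1) + P(S|2)·P(2) + P(S|3)·P(3) + P(S|4)·P(4) + P(S|5)·P(5)
      = 0.451·0.11 + 0.366·0.04 + 0.1893·0.4 + 0.2769·0.36 + 0.402·0.09
      = 0.04961 + 0.01464 + 0.07572 + 0.099684 + 0.03618 = 0.275834

0.2758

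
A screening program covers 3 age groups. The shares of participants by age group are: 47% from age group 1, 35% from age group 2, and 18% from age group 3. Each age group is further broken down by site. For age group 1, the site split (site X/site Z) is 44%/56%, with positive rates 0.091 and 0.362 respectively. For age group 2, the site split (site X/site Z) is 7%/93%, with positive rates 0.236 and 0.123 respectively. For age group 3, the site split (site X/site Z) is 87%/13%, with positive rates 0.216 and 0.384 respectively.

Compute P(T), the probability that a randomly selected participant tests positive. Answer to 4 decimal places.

0.2027

P(T|1) = 0.44·0.091 + 0.56·0.362 = 0.04004 + 0.20272 = 0.24276
P(T|2) = 0.07·0.236 + 0.93·0.123 = 0.01652 + 0.11439 = 0.13091
P(T|3) = 0.87·0.216 + 0.13·0.384 = 0.18792 + 0.04992 = 0.23784
By total probability over the outer partition,
P(T) = 0.47·0.24276 + 0.35·0.13091 + 0.18·0.23784
      = 0.1140972 + 0.0458185 + 0.0428112 = 0.2027269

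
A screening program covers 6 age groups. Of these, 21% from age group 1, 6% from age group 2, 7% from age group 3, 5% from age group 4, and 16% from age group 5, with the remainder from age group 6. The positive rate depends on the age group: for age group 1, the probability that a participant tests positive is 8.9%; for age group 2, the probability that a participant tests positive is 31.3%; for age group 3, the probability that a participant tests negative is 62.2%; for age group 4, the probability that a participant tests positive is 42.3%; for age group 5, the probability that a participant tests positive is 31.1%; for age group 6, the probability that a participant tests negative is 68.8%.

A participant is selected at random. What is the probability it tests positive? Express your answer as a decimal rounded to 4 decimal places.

0.2752

P(6) = 1 − (0.21 + 0.06 + 0.07 + 0.05 + 0.16) = 0.45.
P(T|3) = 1 − 0.622 = 0.378.
P(T|6) = 1 − 0.688 = 0.312.
P(T) = P(T|1)·P(1) + P(T|2)·P(2) + P(T|3)·P(3) + P(T|4)·P(4) + P(T|5)·P(5) + P(T|6)·P(6)
      = 0.089·0.21 + 0.313·0.06 + 0.378·0.07 + 0.423·0.05 + 0.311·0.16 + 0.312·0.45
      = 0.01869 + 0.01878 + 0.02646 + 0.02115 + 0.04976 + 0.1404 = 0.27524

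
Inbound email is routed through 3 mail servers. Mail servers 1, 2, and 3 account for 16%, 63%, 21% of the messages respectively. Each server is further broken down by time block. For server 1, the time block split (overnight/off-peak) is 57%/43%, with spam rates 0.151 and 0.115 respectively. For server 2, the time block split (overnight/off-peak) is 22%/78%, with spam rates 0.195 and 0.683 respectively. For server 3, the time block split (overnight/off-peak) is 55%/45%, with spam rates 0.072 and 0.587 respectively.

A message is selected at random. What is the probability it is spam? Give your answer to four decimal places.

0.4481

P(S|1) = 0.57·0.151 + 0.43·0.115 = 0.08607 + 0.04945 = 0.13552
P(S|2) = 0.22·0.195 + 0.78·0.683 = 0.0429 + 0.53274 = 0.57564
P(S|3) = 0.55·0.072 + 0.45·0.587 = 0.0396 + 0.26415 = 0.30375
By total probability over the outer partition,
P(S) = 0.16·0.13552 + 0.63·0.57564 + 0.21·0.30375
      = 0.0216832 + 0.3626532 + 0.0637875 = 0.4481239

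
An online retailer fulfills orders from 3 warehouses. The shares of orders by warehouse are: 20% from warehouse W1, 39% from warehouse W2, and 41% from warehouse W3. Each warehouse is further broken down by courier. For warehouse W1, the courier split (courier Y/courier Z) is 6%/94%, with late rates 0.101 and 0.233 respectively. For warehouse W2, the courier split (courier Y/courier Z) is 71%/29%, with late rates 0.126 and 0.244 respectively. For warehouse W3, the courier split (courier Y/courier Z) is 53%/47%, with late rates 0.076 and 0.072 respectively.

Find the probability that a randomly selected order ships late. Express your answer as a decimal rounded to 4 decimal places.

P(L|W1) = 0.06·0.101 + 0.94·0.233 = 0.00606 + 0.21902 = 0.22508
P(L|W2) = 0.71·0.126 + 0.29·0.244 = 0.08946 + 0.07076 = 0.16022
P(L|W3) = 0.53·0.076 + 0.47·0.072 = 0.04028 + 0.03384 = 0.07412
Then overall,
P(L) = 0.2·0.22508 + 0.39·0.16022 + 0.41·0.07412
      = 0.045016 + 0.0624858 + 0.0303892 = 0.137891

0.1379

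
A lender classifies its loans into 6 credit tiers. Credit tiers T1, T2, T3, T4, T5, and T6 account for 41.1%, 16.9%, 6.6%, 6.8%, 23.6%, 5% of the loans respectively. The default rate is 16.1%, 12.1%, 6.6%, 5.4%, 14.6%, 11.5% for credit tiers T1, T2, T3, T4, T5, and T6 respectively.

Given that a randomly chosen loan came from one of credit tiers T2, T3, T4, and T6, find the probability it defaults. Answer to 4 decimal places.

Let S = {T2, T3, T4, T6}.
P(S) = 0.169 + 0.066 + 0.068 + 0.05 = 0.353.
P(D ∩ S) = 0.121·0.169 + 0.066·0.066 + 0.054·0.068 + 0.115·0.05 = 0.020449 + 0.004356 + 0.003672 + 0.00575 = 0.034227.
P(D | S) = 0.034227 / 0.353 = 0.096960…

0.0970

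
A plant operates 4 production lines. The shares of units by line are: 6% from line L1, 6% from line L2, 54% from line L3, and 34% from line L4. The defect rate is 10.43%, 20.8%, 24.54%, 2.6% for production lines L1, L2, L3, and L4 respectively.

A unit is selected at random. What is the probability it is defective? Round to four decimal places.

0.1601

By the law of total probability,
P(D) = P(D|L1)·P(L1) + P(D|L2)·P(L2) + P(D|L3)·P(L3) + P(D|L4)·P(L4)
      = 0.1043·0.06 + 0.208·0.06 + 0.2454·0.54 + 0.026·0.34
      = 0.006258 + 0.01248 + 0.132516 + 0.00884 = 0.160094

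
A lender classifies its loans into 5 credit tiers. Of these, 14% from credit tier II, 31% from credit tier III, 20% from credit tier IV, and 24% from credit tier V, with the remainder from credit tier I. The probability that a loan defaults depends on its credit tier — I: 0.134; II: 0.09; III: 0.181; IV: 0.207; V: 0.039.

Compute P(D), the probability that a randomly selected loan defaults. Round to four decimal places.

P(I) = 1 − (0.14 + 0.31 + 0.2 + 0.24) = 0.11.
By the law of total probability,
P(D) = P(D|I)·P(I) + P(D|II)·P(II) + P(D|III)·P(III) + P(D|IV)·P(IV) + P(D|V)·P(V)
      = 0.134·0.11 + 0.09·0.14 + 0.181·0.31 + 0.207·0.2 + 0.039·0.24
      = 0.01474 + 0.0126 + 0.05611 + 0.0414 + 0.00936 = 0.13421

P(D) ≈ 0.1342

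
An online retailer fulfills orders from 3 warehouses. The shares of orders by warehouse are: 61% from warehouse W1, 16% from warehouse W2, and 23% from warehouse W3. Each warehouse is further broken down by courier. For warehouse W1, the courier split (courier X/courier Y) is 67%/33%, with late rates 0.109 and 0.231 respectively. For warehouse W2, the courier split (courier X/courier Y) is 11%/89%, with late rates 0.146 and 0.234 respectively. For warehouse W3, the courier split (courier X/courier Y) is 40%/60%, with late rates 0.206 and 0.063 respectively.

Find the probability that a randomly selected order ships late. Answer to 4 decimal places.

P(L|W1) = 0.67·0.109 + 0.33·0.231 = 0.07303 + 0.07623 = 0.14926
P(L|W2) = 0.11·0.146 + 0.89·0.234 = 0.01606 + 0.20826 = 0.22432
P(L|W3) = 0.4·0.206 + 0.6·0.063 = 0.0824 + 0.0378 = 0.1202
Then overall,
P(L) = 0.61·0.14926 + 0.16·0.22432 + 0.23·0.1202
      = 0.0910486 + 0.0358912 + 0.027646 = 0.1545858

P(L) ≈ 0.1546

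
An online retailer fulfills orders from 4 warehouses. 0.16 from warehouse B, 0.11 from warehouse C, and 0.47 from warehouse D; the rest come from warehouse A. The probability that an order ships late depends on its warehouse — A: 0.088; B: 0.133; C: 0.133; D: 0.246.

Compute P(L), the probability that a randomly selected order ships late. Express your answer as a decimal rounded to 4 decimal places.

0.1744

P(A) = 1 − (0.16 + 0.11 + 0.47) = 0.26.
By the law of total probability,
P(L) = P(L|A)·P(A) + P(L|B)·P(B) + P(L|C)·P(C) + P(L|D)·P(D)
      = 0.088·0.26 + 0.133·0.16 + 0.133·0.11 + 0.246·0.47
      = 0.02288 + 0.02128 + 0.01463 + 0.11562 = 0.17441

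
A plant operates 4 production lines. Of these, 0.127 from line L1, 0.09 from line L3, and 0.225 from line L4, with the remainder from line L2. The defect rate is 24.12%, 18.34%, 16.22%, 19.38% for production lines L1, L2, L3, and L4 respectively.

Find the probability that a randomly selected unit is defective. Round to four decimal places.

0.1912

P(L2) = 1 − (0.127 + 0.09 + 0.225) = 0.558.
P(D) = P(D|L1)·P(L1) + P(D|L2)·P(L2) + P(D|L3)·P(L3) + P(D|L4)·P(L4)
      = 0.2412·0.127 + 0.1834·0.558 + 0.1622·0.09 + 0.1938·0.225
      = 0.0306324 + 0.1023372 + 0.014598 + 0.043605 = 0.1911726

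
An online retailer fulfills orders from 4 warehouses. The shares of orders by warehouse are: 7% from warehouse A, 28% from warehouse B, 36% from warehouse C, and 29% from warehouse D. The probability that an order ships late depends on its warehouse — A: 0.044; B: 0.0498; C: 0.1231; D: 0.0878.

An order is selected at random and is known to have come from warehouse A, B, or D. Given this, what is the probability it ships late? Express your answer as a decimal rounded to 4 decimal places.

Let S = {A, B, D}.
P(S) = 0.07 + 0.28 + 0.29 = 0.64.
P(L ∩ S) = 0.044·0.07 + 0.0498·0.28 + 0.0878·0.29 = 0.00308 + 0.013944 + 0.025462 = 0.042486.
P(L | S) = 0.042486 / 0.64 = 0.066384…

0.0664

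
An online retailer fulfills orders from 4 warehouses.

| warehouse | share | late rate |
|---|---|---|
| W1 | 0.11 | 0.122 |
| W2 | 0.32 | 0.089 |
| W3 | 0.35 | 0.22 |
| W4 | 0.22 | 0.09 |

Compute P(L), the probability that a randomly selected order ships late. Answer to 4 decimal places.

P(L) ≈ 0.1387

By the law of total probability,
P(L) = P(L|W1)·P(W1) + P(L|W2)·P(W2) + P(L|W3)·P(W3) + P(L|W4)·P(W4)
      = 0.122·0.11 + 0.089·0.32 + 0.22·0.35 + 0.09·0.22
      = 0.01342 + 0.02848 + 0.077 + 0.0198 = 0.1387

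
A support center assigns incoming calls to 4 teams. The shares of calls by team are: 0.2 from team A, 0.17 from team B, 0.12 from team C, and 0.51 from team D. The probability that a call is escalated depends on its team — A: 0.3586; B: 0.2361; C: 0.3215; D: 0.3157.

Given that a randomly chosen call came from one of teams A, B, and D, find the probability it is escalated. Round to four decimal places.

Let S = {A, B, D}.
P(S) = 0.2 + 0.17 + 0.51 = 0.88.
P(E ∩ S) = 0.3586·0.2 + 0.2361·0.17 + 0.3157·0.51 = 0.07172 + 0.040137 + 0.161007 = 0.272864.
P(E | S) = 0.272864 / 0.88 = 0.310073…

P(E|S) ≈ 0.3101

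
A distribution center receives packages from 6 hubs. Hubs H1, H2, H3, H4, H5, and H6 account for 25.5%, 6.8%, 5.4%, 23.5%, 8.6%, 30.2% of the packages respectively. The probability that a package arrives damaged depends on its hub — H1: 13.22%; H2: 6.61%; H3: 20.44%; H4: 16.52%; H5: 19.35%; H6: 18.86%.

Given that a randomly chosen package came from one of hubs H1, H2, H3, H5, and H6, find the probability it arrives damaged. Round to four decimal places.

Let S = {H1, H2, H3, H5, H6}.
P(S) = 0.255 + 0.068 + 0.054 + 0.086 + 0.302 = 0.765.
P(D ∩ S) = 0.1322·0.255 + 0.0661·0.068 + 0.2044·0.054 + 0.1935·0.086 + 0.1886·0.302 = 0.033711 + 0.0044948 + 0.0110376 + 0.016641 + 0.0569572 = 0.1228416.
P(D | S) = 0.1228416 / 0.765 = 0.160577…

0.1606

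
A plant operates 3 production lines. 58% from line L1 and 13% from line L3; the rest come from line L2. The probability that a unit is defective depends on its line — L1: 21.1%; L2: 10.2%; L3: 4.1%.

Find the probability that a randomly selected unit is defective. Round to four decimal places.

P(L2) = 1 − (0.58 + 0.13) = 0.29.
P(D) = P(D|L1)·P(L1) + P(D|L2)·P(L2) + P(D|L3)·P(L3)
      = 0.211·0.58 + 0.102·0.29 + 0.041·0.13
      = 0.12238 + 0.02958 + 0.00533 = 0.15729

P(D) ≈ 0.1573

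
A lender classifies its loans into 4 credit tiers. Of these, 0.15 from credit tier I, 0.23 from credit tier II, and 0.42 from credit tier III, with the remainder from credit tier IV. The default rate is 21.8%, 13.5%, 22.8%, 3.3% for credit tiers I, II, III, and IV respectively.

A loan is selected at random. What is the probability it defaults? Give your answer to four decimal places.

P(IV) = 1 − (0.15 + 0.23 + 0.42) = 0.2.
By the law of total probability,
P(D) = P(D|I)·P(I) + P(D|II)·P(II) + P(D|III)·P(III) + P(D|IV)·P(IV)
      = 0.218·0.15 + 0.135·0.23 + 0.228·0.42 + 0.033·0.2
      = 0.0327 + 0.03105 + 0.09576 + 0.0066 = 0.16611

P(D) ≈ 0.1661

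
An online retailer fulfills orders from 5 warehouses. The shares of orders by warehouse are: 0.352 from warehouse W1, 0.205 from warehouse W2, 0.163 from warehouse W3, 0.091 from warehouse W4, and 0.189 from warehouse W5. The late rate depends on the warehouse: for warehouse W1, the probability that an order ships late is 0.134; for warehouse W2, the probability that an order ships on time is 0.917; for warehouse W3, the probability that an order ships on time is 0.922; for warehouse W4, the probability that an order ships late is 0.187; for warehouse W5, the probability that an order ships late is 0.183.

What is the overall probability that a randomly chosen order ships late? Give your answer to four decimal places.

P(L|W2) = 1 − 0.917 = 0.083.
P(L|W3) = 1 − 0.922 = 0.078.
By the law of total probability,
P(L) = P(L|W1)·P(W1) + P(L|W2)·P(W2) + P(L|W3)·P(W3) + P(L|W4)·P(W4) + P(L|W5)·P(W5)
      = 0.134·0.352 + 0.083·0.205 + 0.078·0.163 + 0.187·0.091 + 0.183·0.189
      = 0.047168 + 0.017015 + 0.012714 + 0.017017 + 0.034587 = 0.128501

0.1285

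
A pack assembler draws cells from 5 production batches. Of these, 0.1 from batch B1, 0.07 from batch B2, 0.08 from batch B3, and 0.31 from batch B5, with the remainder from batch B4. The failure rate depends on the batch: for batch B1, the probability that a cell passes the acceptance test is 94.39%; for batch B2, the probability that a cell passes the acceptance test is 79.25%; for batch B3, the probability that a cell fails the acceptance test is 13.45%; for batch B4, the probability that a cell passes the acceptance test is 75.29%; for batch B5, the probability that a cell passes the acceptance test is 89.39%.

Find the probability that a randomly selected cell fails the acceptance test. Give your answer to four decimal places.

P(F) ≈ 0.1725

P(B4) = 1 − (0.1 + 0.07 + 0.08 + 0.31) = 0.44.
P(F|B1) = 1 − 0.9439 = 0.0561.
P(F|B2) = 1 − 0.7925 = 0.2075.
P(F|B4) = 1 − 0.7529 = 0.2471.
P(F|B5) = 1 − 0.8939 = 0.1061.
P(F) = P(F|B1)·P(B1) + P(F|B2)·P(B2) + P(F|B3)·P(B3) + P(F|B4)·P(B4) + P(F|B5)·P(B5)
      = 0.0561·0.1 + 0.2075·0.07 + 0.1345·0.08 + 0.2471·0.44 + 0.1061·0.31
      = 0.00561 + 0.014525 + 0.01076 + 0.108724 + 0.032891 = 0.17251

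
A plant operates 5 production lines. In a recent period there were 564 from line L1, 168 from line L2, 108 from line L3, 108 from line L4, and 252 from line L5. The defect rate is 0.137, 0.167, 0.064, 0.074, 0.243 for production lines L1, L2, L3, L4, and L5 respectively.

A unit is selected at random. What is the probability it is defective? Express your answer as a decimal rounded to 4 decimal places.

Total: 564 + 168 + 108 + 108 + 252 = 1200.
P(L1) = 564/1200 = 0.47. P(L2) = 168/1200 = 0.14. P(L3) = 108/1200 = 0.09. P(L4) = 108/1200 = 0.09. P(L5) = 252/1200 = 0.21.
Using total probability over the partition,
P(D) = P(D|L1)·P(L1) + P(D|L2)·P(L2) + P(D|L3)·P(L3) + P(D|L4)·P(L4) + P(D|L5)·P(L5)
      = 0.137·0.47 + 0.167·0.14 + 0.064·0.09 + 0.074·0.09 + 0.243·0.21
      = 0.06439 + 0.02338 + 0.00576 + 0.00666 + 0.05103 = 0.15122

0.1512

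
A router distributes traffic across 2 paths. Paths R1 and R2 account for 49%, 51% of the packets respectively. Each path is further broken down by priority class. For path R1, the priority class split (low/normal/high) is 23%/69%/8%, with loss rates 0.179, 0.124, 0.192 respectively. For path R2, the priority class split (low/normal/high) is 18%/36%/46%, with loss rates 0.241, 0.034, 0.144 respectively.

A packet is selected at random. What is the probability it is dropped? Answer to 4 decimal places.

0.1318

P(L|R1) = 0.23·0.179 + 0.69·0.124 + 0.08·0.192 = 0.04117 + 0.08556 + 0.01536 = 0.14209
P(L|R2) = 0.18·0.241 + 0.36·0.034 + 0.46·0.144 = 0.04338 + 0.01224 + 0.06624 = 0.12186
By total probability over the outer partition,
P(L) = 0.49·0.14209 + 0.51·0.12186
      = 0.0696241 + 0.0621486 = 0.1317727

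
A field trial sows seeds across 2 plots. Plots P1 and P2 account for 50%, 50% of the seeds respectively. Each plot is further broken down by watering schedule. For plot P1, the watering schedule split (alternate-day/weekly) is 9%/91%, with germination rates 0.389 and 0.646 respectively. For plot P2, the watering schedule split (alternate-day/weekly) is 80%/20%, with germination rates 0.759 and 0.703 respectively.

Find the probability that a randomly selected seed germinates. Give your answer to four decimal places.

0.6853

P(G|P1) = 0.09·0.389 + 0.91·0.646 = 0.03501 + 0.58786 = 0.62287
P(G|P2) = 0.8·0.759 + 0.2·0.703 = 0.6072 + 0.1406 = 0.7478
Then overall,
P(G) = 0.5·0.62287 + 0.5·0.7478
      = 0.311435 + 0.3739 = 0.685335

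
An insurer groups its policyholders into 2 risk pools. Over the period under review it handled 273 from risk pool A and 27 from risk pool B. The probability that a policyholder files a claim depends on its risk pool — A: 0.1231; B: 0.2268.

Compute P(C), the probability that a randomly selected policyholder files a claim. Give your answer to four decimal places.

0.1324

Total: 273 + 27 = 300.
P(A) = 273/300 = 0.91. P(B) = 27/300 = 0.09.
Using total probability over the partition,
P(C) = P(C|A)·P(A) + P(C|B)·P(B)
      = 0.1231·0.91 + 0.2268·0.09
      = 0.112021 + 0.020412 = 0.132433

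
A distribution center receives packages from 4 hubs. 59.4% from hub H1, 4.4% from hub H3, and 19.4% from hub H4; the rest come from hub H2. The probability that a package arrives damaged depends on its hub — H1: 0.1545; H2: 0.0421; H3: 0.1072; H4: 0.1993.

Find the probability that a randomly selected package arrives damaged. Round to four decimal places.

P(H2) = 1 − (0.594 + 0.044 + 0.194) = 0.168.
Summing over the partition,
P(D) = P(D|H1)·P(H1) + P(D|H2)·P(H2) + P(D|H3)·P(H3) + P(D|H4)·P(H4)
      = 0.1545·0.594 + 0.0421·0.168 + 0.1072·0.044 + 0.1993·0.194
      = 0.091773 + 0.0070728 + 0.0047168 + 0.0386642 = 0.1422268

0.1422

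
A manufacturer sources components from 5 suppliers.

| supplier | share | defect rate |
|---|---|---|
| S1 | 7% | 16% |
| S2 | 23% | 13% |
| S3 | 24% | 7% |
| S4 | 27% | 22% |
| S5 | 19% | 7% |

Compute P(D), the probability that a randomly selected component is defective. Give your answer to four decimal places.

0.1306

P(D) = P(D|S1)·P(S1) + P(D|S2)·P(S2) + P(D|S3)·P(S3) + P(D|S4)·P(S4) + P(D|S5)·P(S5)
      = 0.16·0.07 + 0.13·0.23 + 0.07·0.24 + 0.22·0.27 + 0.07·0.19
      = 0.0112 + 0.0299 + 0.0168 + 0.0594 + 0.0133 = 0.1306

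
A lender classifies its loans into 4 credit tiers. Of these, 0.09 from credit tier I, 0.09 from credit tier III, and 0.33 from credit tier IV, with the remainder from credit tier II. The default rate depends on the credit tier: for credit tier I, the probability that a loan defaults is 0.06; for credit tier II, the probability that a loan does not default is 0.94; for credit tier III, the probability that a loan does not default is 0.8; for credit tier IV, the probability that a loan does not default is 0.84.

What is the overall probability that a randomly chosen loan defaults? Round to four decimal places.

P(D) ≈ 0.1056

P(II) = 1 − (0.09 + 0.09 + 0.33) = 0.49.
P(D|II) = 1 − 0.94 = 0.06.
P(D|III) = 1 − 0.8 = 0.2.
P(D|IV) = 1 − 0.84 = 0.16.
P(D) = P(D|I)·P(I) + P(D|II)·P(II) + P(D|III)·P(III) + P(D|IV)·P(IV)
      = 0.06·0.09 + 0.06·0.49 + 0.2·0.09 + 0.16·0.33
      = 0.0054 + 0.0294 + 0.018 + 0.0528 = 0.1056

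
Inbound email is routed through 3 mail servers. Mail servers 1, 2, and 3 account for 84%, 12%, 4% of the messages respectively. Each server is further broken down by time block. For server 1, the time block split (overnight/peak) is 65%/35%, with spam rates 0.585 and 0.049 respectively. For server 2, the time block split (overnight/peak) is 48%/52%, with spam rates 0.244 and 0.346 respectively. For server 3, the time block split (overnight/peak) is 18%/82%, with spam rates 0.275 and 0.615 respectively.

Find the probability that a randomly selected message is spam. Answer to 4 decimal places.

P(S|1) = 0.65·0.585 + 0.35·0.049 = 0.38025 + 0.01715 = 0.3974
P(S|2) = 0.48·0.244 + 0.52·0.346 = 0.11712 + 0.17992 = 0.29704
P(S|3) = 0.18·0.275 + 0.82·0.615 = 0.0495 + 0.5043 = 0.5538
By total probability over the outer partition,
P(S) = 0.84·0.3974 + 0.12·0.29704 + 0.04·0.5538
      = 0.333816 + 0.0356448 + 0.022152 = 0.3916128

0.3916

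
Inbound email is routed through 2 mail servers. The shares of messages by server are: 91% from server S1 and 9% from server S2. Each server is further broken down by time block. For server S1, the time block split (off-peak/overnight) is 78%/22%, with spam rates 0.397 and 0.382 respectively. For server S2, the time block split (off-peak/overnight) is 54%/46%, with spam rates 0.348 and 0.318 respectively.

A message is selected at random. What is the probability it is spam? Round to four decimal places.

0.3883

P(S|S1) = 0.78·0.397 + 0.22·0.382 = 0.30966 + 0.08404 = 0.3937
P(S|S2) = 0.54·0.348 + 0.46·0.318 = 0.18792 + 0.14628 = 0.3342
Then overall,
P(S) = 0.91·0.3937 + 0.09·0.3342
      = 0.358267 + 0.030078 = 0.388345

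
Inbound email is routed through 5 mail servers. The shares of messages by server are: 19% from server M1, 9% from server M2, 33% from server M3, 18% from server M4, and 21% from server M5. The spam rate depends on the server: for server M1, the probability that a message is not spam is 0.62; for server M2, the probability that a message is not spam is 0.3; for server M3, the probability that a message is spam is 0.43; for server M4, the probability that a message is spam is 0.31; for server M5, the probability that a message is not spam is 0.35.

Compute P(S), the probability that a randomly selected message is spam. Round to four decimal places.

P(S|M1) = 1 − 0.62 = 0.38.
P(S|M2) = 1 − 0.3 = 0.7.
P(S|M5) = 1 − 0.35 = 0.65.
P(S) = P(S|M1)·P(M1) + P(S|M2)·P(M2) + P(S|M3)·P(M3) + P(S|M4)·P(M4) + P(S|M5)·P(M5)
      = 0.38·0.19 + 0.7·0.09 + 0.43·0.33 + 0.31·0.18 + 0.65·0.21
      = 0.0722 + 0.063 + 0.1419 + 0.0558 + 0.1365 = 0.4694

P(S) ≈ 0.4694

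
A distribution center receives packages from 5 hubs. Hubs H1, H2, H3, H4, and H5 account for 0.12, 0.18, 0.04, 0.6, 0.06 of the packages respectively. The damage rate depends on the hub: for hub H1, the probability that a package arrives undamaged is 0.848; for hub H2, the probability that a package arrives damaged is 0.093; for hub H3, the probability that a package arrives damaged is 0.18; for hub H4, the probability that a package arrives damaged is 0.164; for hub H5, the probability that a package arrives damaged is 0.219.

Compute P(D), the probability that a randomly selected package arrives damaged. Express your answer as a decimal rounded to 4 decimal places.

P(D) ≈ 0.1537

P(D|H1) = 1 − 0.848 = 0.152.
By the law of total probability,
P(D) = P(D|H1)·P(H1) + P(D|H2)·P(H2) + P(D|H3)·P(H3) + P(D|H4)·P(H4) + P(D|H5)·P(H5)
      = 0.152·0.12 + 0.093·0.18 + 0.18·0.04 + 0.164·0.6 + 0.219·0.06
      = 0.01824 + 0.01674 + 0.0072 + 0.0984 + 0.01314 = 0.15372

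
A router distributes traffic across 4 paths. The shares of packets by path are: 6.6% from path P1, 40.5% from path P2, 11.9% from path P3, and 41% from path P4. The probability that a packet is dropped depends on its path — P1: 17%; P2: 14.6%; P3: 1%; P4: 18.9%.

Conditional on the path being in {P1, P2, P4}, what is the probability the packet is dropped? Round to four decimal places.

P(L|S) ≈ 0.1678

Let S = {P1, P2, P4}.
P(S) = 0.066 + 0.405 + 0.41 = 0.881.
P(L ∩ S) = 0.17·0.066 + 0.146·0.405 + 0.189·0.41 = 0.01122 + 0.05913 + 0.07749 = 0.14784.
P(L | S) = 0.14784 / 0.881 = 0.167809…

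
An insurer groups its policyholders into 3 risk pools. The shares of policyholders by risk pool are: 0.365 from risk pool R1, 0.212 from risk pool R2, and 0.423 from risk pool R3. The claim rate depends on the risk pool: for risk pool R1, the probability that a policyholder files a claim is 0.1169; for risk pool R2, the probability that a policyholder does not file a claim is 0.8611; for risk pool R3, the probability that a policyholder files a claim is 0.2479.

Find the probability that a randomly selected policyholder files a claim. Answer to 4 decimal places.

P(C|R2) = 1 − 0.8611 = 0.1389.
Summing over the partition,
P(C) = P(C|R1)·P(R1) + P(C|R2)·P(R2) + P(C|R3)·P(R3)
      = 0.1169·0.365 + 0.1389·0.212 + 0.2479·0.423
      = 0.0426685 + 0.0294468 + 0.1048617 = 0.176977

P(C) ≈ 0.1770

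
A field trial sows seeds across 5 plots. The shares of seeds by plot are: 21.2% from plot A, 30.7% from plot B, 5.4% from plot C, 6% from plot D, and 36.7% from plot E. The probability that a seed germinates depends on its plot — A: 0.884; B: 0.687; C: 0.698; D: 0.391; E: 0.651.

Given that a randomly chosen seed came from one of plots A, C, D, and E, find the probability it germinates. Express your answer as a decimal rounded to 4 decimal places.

0.7034

Let S = {A, C, D, E}.
P(S) = 0.212 + 0.054 + 0.06 + 0.367 = 0.693.
P(G ∩ S) = 0.884·0.212 + 0.698·0.054 + 0.391·0.06 + 0.651·0.367 = 0.187408 + 0.037692 + 0.02346 + 0.238917 = 0.487477.
P(G | S) = 0.487477 / 0.693 = 0.703430…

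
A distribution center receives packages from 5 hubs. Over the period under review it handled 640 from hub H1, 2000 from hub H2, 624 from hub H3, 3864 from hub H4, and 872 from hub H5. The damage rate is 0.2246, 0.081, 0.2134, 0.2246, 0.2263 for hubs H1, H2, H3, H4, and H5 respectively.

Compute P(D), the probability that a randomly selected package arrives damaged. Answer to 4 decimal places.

Total: 640 + 2000 + 624 + 3864 + 872 = 8000.
P(H1) = 640/8000 = 0.08. P(H2) = 2000/8000 = 0.25. P(H3) = 624/8000 = 0.078. P(H4) = 3864/8000 = 0.483. P(H5) = 872/8000 = 0.109.
By the law of total probability,
P(D) = P(D|H1)·P(H1) + P(D|H2)·P(H2) + P(D|H3)·P(H3) + P(D|H4)·P(H4) + P(D|H5)·P(H5)
      = 0.2246·0.08 + 0.081·0.25 + 0.2134·0.078 + 0.2246·0.483 + 0.2263·0.109
      = 0.017968 + 0.02025 + 0.0166452 + 0.1084818 + 0.0246667 = 0.1880117

0.1880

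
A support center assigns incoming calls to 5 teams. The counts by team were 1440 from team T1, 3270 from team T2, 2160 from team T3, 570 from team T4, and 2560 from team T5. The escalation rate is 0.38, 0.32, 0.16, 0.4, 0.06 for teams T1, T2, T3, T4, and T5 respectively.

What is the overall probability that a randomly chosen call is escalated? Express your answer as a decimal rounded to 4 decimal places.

Total: 1440 + 3270 + 2160 + 570 + 2560 = 10000.
P(T1) = 1440/10000 = 0.144. P(T2) = 3270/10000 = 0.327. P(T3) = 2160/10000 = 0.216. P(T4) = 570/10000 = 0.057. P(T5) = 2560/10000 = 0.256.
By the law of total probability,
P(E) = P(E|T1)·P(T1) + P(E|T2)·P(T2) + P(E|T3)·P(T3) + P(E|T4)·P(T4) + P(E|T5)·P(T5)
      = 0.38·0.144 + 0.32·0.327 + 0.16·0.216 + 0.4·0.057 + 0.06·0.256
      = 0.05472 + 0.10464 + 0.03456 + 0.0228 + 0.01536 = 0.23208

0.2321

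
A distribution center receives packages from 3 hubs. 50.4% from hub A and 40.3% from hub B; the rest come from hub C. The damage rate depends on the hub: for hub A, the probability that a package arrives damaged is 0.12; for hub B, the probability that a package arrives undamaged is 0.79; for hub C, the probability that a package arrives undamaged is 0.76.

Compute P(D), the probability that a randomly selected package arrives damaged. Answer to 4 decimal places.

P(C) = 1 − (0.504 + 0.403) = 0.093.
P(D|B) = 1 − 0.79 = 0.21.
P(D|C) = 1 − 0.76 = 0.24.
Using total probability over the partition,
P(D) = P(D|A)·P(A) + P(D|B)·P(B) + P(D|C)·P(C)
      = 0.12·0.504 + 0.21·0.403 + 0.24·0.093
      = 0.06048 + 0.08463 + 0.02232 = 0.16743

0.1674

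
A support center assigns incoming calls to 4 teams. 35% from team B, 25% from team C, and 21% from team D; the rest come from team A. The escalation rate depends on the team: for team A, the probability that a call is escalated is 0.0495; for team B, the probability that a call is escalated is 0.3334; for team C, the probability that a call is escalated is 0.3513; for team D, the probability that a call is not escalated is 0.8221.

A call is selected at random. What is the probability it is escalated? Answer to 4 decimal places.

P(E) ≈ 0.2513

P(A) = 1 − (0.35 + 0.25 + 0.21) = 0.19.
P(E|D) = 1 − 0.8221 = 0.1779.
By the law of total probability,
P(E) = P(E|A)·P(A) + P(E|B)·P(B) + P(E|C)·P(C) + P(E|D)·P(D)
      = 0.0495·0.19 + 0.3334·0.35 + 0.3513·0.25 + 0.1779·0.21
      = 0.009405 + 0.11669 + 0.087825 + 0.037359 = 0.251279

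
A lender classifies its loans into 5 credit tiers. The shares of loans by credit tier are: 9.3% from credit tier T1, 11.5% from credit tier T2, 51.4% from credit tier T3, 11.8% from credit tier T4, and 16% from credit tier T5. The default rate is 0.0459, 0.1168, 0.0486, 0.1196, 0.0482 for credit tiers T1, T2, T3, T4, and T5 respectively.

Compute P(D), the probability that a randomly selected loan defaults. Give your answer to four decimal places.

P(D) ≈ 0.0645

P(D) = P(D|T1)·P(T1) + P(D|T2)·P(T2) + P(D|T3)·P(T3) + P(D|T4)·P(T4) + P(D|T5)·P(T5)
      = 0.0459·0.093 + 0.1168·0.115 + 0.0486·0.514 + 0.1196·0.118 + 0.0482·0.16
      = 0.0042687 + 0.013432 + 0.0249804 + 0.0141128 + 0.007712 = 0.0645059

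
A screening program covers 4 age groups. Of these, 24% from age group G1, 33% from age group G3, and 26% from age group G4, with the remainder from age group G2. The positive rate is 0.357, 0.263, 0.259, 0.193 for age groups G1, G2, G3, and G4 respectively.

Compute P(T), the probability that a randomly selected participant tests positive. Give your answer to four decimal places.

P(G2) = 1 − (0.24 + 0.33 + 0.26) = 0.17.
Using total probability over the partition,
P(T) = P(T|G1)·P(G1) + P(T|G2)·P(G2) + P(T|G3)·P(G3) + P(T|G4)·P(G4)
      = 0.357·0.24 + 0.263·0.17 + 0.259·0.33 + 0.193·0.26
      = 0.08568 + 0.04471 + 0.08547 + 0.05018 = 0.26604

P(T) ≈ 0.2660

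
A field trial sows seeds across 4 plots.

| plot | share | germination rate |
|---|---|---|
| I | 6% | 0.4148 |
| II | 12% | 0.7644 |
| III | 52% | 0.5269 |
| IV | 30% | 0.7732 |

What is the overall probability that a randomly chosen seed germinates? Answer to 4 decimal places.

P(G) ≈ 0.6226

P(G) = P(G|I)·P(I) + P(G|II)·P(II) + P(G|III)·P(III) + P(G|IV)·P(IV)
      = 0.4148·0.06 + 0.7644·0.12 + 0.5269·0.52 + 0.7732·0.3
      = 0.024888 + 0.091728 + 0.273988 + 0.23196 = 0.622564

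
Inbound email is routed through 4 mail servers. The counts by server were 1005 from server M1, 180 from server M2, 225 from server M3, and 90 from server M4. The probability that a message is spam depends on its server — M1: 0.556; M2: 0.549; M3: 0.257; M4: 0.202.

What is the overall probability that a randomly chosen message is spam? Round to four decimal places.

Total: 1005 + 180 + 225 + 90 = 1500.
P(M1) = 1005/1500 = 0.67. P(M2) = 180/1500 = 0.12. P(M3) = 225/1500 = 0.15. P(M4) = 90/1500 = 0.06.
P(S) = P(S|M1)·P(M1) + P(S|M2)·P(M2) + P(S|M3)·P(M3) + P(S|M4)·P(M4)
      = 0.556·0.67 + 0.549·0.12 + 0.257·0.15 + 0.202·0.06
      = 0.37252 + 0.06588 + 0.03855 + 0.01212 = 0.48907

P(S) ≈ 0.4891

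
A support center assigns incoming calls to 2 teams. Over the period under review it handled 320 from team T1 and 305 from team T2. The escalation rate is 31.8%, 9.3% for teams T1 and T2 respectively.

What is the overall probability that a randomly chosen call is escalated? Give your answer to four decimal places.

Total: 320 + 305 = 625.
P(T1) = 320/625 = 0.512. P(T2) = 305/625 = 0.488.
Summing over the partition,
P(E) = P(E|T1)·P(T1) + P(E|T2)·P(T2)
      = 0.318·0.512 + 0.093·0.488
      = 0.162816 + 0.045384 = 0.2082

P(E) ≈ 0.2082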